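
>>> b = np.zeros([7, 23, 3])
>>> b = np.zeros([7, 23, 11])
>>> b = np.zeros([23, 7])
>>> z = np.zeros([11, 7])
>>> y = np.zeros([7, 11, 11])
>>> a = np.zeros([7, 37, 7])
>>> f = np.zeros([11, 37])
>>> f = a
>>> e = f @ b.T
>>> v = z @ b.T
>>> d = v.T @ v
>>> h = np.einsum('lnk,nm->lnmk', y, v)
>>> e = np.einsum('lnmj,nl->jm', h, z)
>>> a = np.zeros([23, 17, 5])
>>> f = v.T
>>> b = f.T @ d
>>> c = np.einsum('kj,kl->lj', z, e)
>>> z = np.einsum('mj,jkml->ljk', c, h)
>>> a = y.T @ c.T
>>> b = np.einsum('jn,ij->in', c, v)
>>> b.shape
(11, 7)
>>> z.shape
(11, 7, 11)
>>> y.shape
(7, 11, 11)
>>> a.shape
(11, 11, 23)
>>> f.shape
(23, 11)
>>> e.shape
(11, 23)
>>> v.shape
(11, 23)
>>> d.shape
(23, 23)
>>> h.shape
(7, 11, 23, 11)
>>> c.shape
(23, 7)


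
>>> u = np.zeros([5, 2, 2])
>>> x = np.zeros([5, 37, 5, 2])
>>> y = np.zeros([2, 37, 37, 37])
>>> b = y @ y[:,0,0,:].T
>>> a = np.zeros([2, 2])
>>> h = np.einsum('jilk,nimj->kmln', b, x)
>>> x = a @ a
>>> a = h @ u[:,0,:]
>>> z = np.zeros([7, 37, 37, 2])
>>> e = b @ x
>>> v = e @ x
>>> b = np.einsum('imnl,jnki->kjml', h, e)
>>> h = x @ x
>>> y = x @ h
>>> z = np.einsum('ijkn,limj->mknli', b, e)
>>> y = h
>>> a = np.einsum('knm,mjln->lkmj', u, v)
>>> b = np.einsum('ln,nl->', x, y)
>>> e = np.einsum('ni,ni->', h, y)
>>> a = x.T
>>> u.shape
(5, 2, 2)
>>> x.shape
(2, 2)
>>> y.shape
(2, 2)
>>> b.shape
()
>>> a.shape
(2, 2)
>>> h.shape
(2, 2)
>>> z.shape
(37, 5, 5, 2, 37)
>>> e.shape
()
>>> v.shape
(2, 37, 37, 2)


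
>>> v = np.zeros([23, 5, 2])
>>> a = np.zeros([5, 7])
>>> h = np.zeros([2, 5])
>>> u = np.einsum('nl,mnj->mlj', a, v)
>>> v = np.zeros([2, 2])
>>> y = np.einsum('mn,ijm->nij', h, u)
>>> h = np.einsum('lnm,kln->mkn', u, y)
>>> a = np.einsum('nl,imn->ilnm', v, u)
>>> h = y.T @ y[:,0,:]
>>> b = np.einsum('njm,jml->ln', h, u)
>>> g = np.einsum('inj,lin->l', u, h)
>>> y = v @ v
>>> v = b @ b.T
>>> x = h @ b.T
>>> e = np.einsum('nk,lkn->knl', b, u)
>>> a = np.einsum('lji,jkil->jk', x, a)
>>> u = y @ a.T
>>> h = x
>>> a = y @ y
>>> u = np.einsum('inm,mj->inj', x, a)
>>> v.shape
(2, 2)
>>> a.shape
(2, 2)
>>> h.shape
(7, 23, 2)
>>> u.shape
(7, 23, 2)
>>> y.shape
(2, 2)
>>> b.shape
(2, 7)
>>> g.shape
(7,)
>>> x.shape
(7, 23, 2)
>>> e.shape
(7, 2, 23)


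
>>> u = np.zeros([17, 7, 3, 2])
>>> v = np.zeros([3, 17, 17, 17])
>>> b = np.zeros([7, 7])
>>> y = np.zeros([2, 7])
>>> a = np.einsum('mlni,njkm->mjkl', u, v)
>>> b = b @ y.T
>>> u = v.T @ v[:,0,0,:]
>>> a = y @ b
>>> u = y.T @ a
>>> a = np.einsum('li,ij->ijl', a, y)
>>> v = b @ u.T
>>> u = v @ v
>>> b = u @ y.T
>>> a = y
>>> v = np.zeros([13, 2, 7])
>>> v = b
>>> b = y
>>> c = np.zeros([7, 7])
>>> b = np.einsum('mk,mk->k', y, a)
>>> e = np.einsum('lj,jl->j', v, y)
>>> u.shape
(7, 7)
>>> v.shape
(7, 2)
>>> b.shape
(7,)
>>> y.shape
(2, 7)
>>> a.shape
(2, 7)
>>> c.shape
(7, 7)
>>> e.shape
(2,)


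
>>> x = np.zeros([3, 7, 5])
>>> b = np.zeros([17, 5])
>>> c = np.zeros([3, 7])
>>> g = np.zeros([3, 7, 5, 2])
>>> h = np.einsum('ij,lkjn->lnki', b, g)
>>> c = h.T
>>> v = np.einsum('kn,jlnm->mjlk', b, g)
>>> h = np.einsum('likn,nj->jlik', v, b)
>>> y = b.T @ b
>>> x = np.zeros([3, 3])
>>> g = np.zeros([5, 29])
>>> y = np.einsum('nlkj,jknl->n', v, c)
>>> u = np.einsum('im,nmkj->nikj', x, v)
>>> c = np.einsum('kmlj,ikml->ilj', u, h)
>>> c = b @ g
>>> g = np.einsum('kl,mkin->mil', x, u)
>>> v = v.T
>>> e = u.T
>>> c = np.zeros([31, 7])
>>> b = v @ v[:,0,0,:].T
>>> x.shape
(3, 3)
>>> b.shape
(17, 7, 3, 17)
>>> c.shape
(31, 7)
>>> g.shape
(2, 7, 3)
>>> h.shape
(5, 2, 3, 7)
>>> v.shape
(17, 7, 3, 2)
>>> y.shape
(2,)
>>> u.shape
(2, 3, 7, 17)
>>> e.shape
(17, 7, 3, 2)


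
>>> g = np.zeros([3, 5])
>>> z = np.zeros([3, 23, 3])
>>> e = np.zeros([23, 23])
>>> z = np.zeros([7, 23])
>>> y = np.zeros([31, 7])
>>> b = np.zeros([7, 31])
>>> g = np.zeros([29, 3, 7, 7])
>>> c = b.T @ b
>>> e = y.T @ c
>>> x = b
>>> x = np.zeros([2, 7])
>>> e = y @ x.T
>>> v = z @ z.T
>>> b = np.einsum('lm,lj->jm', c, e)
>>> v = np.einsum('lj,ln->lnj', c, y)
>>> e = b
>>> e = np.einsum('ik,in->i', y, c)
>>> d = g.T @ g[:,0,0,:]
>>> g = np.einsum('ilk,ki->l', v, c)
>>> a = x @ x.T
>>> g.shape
(7,)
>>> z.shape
(7, 23)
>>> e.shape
(31,)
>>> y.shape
(31, 7)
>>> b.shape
(2, 31)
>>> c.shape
(31, 31)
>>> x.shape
(2, 7)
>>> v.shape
(31, 7, 31)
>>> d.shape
(7, 7, 3, 7)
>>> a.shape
(2, 2)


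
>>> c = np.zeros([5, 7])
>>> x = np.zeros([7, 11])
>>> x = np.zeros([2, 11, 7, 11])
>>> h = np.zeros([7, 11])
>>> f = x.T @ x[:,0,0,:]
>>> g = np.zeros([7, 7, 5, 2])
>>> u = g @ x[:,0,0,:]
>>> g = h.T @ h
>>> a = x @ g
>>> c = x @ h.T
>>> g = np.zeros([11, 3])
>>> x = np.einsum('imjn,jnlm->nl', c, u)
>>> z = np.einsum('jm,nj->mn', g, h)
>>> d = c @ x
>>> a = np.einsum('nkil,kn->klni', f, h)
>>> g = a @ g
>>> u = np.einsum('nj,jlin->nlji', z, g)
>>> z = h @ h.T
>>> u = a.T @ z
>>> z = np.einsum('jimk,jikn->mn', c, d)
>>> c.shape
(2, 11, 7, 7)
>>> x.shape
(7, 5)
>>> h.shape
(7, 11)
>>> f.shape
(11, 7, 11, 11)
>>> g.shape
(7, 11, 11, 3)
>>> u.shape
(11, 11, 11, 7)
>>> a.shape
(7, 11, 11, 11)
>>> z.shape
(7, 5)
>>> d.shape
(2, 11, 7, 5)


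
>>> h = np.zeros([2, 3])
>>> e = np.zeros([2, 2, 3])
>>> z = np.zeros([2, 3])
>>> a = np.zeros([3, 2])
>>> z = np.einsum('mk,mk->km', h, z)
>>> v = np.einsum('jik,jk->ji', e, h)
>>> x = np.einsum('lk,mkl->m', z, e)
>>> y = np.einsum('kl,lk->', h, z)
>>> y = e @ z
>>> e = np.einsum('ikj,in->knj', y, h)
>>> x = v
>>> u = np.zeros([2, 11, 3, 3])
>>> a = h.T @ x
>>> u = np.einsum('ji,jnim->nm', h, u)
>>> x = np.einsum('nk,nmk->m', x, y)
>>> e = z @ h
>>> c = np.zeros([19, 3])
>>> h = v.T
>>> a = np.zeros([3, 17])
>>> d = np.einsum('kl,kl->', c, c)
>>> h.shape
(2, 2)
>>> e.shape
(3, 3)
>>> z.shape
(3, 2)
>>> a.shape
(3, 17)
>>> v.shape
(2, 2)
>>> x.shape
(2,)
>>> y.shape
(2, 2, 2)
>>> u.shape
(11, 3)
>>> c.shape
(19, 3)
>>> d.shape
()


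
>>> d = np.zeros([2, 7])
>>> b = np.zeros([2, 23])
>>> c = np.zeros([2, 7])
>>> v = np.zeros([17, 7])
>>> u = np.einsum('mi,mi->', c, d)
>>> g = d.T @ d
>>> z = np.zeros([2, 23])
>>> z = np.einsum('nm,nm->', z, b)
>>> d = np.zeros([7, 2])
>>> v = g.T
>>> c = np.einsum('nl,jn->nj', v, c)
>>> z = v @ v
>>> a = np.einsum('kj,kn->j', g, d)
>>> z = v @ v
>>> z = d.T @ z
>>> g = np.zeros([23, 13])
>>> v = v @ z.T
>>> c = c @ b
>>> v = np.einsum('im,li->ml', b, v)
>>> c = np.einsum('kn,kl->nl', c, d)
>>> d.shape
(7, 2)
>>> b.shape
(2, 23)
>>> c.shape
(23, 2)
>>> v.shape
(23, 7)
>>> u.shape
()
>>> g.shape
(23, 13)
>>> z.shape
(2, 7)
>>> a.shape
(7,)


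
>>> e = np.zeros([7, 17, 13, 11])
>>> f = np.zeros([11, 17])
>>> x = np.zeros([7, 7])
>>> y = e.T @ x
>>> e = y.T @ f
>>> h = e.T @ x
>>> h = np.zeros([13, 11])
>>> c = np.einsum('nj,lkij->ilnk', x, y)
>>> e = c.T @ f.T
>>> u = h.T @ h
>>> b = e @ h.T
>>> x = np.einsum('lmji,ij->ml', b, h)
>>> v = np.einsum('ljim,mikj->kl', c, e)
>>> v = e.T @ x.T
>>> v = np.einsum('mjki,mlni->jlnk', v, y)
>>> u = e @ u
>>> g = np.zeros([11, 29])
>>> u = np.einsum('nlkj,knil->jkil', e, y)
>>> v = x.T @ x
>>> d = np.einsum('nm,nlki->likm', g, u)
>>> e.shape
(13, 7, 11, 11)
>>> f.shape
(11, 17)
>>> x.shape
(7, 13)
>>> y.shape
(11, 13, 17, 7)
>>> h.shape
(13, 11)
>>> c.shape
(17, 11, 7, 13)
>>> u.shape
(11, 11, 17, 7)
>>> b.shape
(13, 7, 11, 13)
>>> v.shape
(13, 13)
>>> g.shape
(11, 29)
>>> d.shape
(11, 7, 17, 29)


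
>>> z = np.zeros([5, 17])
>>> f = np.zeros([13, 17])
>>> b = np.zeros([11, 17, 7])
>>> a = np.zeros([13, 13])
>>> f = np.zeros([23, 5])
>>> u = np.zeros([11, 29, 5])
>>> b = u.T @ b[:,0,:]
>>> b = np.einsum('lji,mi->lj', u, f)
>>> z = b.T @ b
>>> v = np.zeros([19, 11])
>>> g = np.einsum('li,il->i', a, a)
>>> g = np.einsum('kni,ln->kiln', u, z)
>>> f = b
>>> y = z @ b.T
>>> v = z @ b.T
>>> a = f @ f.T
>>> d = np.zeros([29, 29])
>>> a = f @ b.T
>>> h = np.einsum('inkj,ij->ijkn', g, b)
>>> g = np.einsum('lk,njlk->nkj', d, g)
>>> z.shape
(29, 29)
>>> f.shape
(11, 29)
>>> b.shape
(11, 29)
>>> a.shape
(11, 11)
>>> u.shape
(11, 29, 5)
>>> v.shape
(29, 11)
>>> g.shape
(11, 29, 5)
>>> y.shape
(29, 11)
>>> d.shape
(29, 29)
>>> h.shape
(11, 29, 29, 5)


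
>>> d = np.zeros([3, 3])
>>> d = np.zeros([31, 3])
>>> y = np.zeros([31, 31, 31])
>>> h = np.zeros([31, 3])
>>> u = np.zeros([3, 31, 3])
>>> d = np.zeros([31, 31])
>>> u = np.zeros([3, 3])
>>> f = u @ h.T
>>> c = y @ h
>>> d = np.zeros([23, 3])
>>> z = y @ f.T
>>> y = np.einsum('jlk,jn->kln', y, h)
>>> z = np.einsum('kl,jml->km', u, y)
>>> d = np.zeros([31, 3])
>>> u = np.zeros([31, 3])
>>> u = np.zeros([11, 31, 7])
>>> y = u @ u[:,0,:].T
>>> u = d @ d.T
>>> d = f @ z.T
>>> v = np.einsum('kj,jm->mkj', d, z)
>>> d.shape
(3, 3)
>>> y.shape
(11, 31, 11)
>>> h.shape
(31, 3)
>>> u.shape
(31, 31)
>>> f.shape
(3, 31)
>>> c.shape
(31, 31, 3)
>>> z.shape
(3, 31)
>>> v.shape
(31, 3, 3)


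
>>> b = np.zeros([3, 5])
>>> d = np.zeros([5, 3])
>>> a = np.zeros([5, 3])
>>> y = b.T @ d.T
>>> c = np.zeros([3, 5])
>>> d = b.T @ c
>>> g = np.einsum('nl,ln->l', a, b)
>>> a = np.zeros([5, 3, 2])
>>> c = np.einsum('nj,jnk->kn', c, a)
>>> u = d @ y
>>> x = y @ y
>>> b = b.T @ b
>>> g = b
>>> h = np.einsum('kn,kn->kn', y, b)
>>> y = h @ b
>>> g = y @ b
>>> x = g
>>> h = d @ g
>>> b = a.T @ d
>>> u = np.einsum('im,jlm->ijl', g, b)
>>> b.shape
(2, 3, 5)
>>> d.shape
(5, 5)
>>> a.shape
(5, 3, 2)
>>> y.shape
(5, 5)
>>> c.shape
(2, 3)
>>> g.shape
(5, 5)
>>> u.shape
(5, 2, 3)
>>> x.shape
(5, 5)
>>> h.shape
(5, 5)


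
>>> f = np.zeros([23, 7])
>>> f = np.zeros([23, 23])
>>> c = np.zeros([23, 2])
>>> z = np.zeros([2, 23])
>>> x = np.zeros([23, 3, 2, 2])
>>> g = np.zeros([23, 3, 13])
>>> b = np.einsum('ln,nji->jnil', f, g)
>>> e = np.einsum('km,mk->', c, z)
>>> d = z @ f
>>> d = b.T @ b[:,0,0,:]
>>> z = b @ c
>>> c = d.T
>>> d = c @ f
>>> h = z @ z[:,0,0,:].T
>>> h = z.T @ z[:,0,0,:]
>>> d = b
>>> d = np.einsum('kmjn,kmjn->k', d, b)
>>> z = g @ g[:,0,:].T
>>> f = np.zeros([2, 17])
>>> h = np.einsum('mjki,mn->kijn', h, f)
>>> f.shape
(2, 17)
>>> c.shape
(23, 23, 13, 23)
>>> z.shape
(23, 3, 23)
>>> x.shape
(23, 3, 2, 2)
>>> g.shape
(23, 3, 13)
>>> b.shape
(3, 23, 13, 23)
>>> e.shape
()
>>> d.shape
(3,)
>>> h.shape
(23, 2, 13, 17)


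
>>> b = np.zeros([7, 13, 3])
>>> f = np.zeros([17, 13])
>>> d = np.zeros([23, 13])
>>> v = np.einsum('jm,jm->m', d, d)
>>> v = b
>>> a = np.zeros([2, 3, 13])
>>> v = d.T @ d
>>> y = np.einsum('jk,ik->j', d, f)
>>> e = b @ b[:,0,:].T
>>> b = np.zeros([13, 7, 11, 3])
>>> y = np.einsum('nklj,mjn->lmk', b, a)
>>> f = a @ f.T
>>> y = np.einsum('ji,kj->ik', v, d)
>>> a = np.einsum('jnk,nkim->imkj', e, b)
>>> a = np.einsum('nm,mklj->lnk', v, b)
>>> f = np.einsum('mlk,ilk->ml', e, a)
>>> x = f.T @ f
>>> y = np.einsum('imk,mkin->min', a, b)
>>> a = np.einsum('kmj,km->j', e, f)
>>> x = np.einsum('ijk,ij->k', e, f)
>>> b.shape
(13, 7, 11, 3)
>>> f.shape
(7, 13)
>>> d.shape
(23, 13)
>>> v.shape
(13, 13)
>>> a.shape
(7,)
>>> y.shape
(13, 11, 3)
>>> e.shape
(7, 13, 7)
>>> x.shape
(7,)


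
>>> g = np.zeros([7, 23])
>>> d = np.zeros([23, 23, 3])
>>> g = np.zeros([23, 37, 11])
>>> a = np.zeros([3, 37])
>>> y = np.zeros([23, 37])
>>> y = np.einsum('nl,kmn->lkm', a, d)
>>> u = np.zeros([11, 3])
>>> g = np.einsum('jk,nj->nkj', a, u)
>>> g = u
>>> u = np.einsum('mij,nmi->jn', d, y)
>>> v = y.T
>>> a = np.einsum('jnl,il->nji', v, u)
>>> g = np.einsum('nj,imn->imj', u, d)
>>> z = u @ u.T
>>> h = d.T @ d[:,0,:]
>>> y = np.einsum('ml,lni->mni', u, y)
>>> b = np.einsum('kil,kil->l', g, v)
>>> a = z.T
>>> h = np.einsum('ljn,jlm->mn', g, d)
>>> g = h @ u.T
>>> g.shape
(3, 3)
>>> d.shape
(23, 23, 3)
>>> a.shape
(3, 3)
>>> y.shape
(3, 23, 23)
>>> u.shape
(3, 37)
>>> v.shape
(23, 23, 37)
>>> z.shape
(3, 3)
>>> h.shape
(3, 37)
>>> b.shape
(37,)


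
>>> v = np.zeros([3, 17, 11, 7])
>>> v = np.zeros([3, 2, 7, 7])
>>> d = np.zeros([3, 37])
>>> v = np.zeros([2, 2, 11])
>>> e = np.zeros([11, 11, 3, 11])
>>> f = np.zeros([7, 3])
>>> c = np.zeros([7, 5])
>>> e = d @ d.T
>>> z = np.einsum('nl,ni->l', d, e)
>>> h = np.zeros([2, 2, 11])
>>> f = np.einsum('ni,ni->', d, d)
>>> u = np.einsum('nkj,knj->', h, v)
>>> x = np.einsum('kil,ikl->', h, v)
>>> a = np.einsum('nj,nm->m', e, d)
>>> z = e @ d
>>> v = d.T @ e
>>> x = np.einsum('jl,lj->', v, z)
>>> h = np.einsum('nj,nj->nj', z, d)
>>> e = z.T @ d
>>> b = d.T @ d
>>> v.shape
(37, 3)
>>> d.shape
(3, 37)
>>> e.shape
(37, 37)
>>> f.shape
()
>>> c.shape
(7, 5)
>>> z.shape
(3, 37)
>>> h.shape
(3, 37)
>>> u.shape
()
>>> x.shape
()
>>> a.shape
(37,)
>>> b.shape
(37, 37)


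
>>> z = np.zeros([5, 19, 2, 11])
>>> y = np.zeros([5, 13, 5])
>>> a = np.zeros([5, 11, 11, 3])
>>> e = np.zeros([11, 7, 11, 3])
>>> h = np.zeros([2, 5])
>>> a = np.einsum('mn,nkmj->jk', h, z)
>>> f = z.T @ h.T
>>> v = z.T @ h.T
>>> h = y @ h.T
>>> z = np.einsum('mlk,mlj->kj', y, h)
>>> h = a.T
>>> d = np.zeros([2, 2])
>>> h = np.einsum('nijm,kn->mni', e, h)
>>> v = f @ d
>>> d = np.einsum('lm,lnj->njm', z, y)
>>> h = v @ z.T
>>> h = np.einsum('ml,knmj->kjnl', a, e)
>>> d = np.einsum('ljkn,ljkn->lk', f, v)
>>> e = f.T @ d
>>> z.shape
(5, 2)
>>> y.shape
(5, 13, 5)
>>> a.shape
(11, 19)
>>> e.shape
(2, 19, 2, 19)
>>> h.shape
(11, 3, 7, 19)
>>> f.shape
(11, 2, 19, 2)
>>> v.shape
(11, 2, 19, 2)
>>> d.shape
(11, 19)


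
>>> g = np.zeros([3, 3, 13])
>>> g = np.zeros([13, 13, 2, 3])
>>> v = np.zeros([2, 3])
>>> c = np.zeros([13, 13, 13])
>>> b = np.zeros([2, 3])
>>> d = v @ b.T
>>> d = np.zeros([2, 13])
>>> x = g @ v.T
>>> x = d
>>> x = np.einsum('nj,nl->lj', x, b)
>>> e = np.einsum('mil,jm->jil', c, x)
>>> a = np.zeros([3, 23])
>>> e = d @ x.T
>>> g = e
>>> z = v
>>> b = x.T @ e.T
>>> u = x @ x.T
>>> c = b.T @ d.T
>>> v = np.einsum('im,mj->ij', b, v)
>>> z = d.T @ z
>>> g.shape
(2, 3)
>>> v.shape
(13, 3)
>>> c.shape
(2, 2)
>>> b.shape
(13, 2)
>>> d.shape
(2, 13)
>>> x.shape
(3, 13)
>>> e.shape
(2, 3)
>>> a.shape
(3, 23)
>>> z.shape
(13, 3)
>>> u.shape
(3, 3)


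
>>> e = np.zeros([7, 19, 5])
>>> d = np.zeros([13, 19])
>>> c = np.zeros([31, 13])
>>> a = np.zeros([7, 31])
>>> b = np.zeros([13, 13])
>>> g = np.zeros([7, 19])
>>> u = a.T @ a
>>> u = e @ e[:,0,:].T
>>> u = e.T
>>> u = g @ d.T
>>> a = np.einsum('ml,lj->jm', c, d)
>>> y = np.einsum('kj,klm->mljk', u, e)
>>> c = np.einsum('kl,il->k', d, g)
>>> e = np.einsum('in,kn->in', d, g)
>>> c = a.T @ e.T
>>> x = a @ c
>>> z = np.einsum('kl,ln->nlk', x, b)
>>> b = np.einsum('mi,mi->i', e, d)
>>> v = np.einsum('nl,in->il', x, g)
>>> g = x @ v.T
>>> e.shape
(13, 19)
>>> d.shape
(13, 19)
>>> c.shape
(31, 13)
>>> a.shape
(19, 31)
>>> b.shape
(19,)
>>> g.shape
(19, 7)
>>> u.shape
(7, 13)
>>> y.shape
(5, 19, 13, 7)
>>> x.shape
(19, 13)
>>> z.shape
(13, 13, 19)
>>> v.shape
(7, 13)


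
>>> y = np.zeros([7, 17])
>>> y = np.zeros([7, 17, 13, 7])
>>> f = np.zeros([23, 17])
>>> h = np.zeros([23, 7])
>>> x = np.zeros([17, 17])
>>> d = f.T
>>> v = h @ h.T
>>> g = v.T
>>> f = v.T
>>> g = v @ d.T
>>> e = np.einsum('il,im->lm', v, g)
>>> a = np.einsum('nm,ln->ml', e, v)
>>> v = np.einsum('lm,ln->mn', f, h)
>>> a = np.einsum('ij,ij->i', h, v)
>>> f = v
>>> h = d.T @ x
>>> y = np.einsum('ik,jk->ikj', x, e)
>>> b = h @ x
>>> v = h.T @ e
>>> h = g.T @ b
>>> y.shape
(17, 17, 23)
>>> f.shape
(23, 7)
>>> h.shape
(17, 17)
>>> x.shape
(17, 17)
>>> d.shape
(17, 23)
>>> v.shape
(17, 17)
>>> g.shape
(23, 17)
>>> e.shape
(23, 17)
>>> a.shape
(23,)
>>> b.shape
(23, 17)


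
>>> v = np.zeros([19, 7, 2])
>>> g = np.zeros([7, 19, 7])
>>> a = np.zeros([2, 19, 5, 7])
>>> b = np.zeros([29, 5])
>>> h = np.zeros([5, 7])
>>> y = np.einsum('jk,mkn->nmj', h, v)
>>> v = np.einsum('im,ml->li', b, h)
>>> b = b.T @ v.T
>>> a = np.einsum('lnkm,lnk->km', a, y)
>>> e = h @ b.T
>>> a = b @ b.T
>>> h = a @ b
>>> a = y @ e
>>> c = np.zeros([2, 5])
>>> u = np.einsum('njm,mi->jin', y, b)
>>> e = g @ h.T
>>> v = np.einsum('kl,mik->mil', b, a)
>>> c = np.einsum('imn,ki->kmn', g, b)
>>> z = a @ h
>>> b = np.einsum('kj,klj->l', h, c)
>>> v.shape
(2, 19, 7)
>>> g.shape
(7, 19, 7)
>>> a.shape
(2, 19, 5)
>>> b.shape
(19,)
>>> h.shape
(5, 7)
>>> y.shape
(2, 19, 5)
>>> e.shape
(7, 19, 5)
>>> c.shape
(5, 19, 7)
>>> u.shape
(19, 7, 2)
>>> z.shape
(2, 19, 7)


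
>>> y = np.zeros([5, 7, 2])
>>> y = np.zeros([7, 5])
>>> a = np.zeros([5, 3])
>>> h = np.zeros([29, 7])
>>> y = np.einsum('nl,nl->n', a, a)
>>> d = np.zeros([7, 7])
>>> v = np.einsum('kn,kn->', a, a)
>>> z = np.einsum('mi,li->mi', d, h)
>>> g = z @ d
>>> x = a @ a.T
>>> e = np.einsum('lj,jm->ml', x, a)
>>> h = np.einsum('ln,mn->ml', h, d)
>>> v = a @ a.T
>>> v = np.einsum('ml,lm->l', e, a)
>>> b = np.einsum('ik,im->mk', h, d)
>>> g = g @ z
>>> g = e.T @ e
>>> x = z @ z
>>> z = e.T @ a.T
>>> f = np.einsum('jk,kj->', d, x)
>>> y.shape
(5,)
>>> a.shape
(5, 3)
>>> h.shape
(7, 29)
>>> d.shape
(7, 7)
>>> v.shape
(5,)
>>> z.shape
(5, 5)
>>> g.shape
(5, 5)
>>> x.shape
(7, 7)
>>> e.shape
(3, 5)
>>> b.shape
(7, 29)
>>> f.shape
()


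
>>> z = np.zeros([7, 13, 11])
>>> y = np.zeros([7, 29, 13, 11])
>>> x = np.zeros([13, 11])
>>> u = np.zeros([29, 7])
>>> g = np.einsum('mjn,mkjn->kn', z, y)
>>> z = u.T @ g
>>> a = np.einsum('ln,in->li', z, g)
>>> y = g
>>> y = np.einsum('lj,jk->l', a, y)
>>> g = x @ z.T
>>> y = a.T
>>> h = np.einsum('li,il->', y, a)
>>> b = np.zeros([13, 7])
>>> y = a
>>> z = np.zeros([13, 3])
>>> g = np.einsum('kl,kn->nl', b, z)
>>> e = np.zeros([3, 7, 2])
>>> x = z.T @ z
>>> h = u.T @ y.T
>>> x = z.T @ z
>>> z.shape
(13, 3)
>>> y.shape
(7, 29)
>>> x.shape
(3, 3)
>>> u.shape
(29, 7)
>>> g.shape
(3, 7)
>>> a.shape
(7, 29)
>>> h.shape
(7, 7)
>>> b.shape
(13, 7)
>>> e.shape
(3, 7, 2)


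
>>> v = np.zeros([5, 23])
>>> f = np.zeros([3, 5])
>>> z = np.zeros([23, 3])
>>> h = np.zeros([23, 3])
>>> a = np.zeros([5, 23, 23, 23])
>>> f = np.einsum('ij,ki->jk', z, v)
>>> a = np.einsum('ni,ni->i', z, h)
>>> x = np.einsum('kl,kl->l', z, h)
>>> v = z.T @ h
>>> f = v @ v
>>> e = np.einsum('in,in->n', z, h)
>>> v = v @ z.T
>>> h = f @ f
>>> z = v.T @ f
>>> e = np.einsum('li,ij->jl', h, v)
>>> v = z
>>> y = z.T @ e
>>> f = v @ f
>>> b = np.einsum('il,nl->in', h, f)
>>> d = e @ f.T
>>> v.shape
(23, 3)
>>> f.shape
(23, 3)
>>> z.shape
(23, 3)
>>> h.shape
(3, 3)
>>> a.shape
(3,)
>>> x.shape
(3,)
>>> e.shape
(23, 3)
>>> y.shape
(3, 3)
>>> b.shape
(3, 23)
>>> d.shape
(23, 23)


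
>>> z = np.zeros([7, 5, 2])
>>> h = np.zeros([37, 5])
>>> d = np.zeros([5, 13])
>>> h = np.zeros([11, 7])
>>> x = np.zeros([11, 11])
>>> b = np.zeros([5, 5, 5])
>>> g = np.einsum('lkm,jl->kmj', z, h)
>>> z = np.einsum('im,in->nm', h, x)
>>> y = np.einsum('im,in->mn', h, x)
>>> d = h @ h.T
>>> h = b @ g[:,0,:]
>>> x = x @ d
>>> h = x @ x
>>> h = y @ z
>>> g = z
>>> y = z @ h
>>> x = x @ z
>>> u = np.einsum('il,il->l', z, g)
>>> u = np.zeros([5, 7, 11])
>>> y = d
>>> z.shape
(11, 7)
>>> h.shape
(7, 7)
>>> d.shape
(11, 11)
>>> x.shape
(11, 7)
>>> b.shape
(5, 5, 5)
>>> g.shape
(11, 7)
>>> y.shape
(11, 11)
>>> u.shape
(5, 7, 11)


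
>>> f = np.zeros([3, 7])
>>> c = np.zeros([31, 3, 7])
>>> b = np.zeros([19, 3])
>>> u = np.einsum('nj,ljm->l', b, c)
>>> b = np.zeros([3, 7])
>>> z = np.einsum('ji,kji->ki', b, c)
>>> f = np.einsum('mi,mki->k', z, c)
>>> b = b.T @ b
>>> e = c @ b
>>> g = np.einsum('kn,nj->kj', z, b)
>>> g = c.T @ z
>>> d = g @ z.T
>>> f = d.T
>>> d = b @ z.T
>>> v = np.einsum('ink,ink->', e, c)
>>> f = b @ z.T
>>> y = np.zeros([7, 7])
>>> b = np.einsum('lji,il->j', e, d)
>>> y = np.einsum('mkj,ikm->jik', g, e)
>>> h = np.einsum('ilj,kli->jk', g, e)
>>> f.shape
(7, 31)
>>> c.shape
(31, 3, 7)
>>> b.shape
(3,)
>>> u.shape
(31,)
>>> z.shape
(31, 7)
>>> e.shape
(31, 3, 7)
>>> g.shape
(7, 3, 7)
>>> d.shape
(7, 31)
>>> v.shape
()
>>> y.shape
(7, 31, 3)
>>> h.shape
(7, 31)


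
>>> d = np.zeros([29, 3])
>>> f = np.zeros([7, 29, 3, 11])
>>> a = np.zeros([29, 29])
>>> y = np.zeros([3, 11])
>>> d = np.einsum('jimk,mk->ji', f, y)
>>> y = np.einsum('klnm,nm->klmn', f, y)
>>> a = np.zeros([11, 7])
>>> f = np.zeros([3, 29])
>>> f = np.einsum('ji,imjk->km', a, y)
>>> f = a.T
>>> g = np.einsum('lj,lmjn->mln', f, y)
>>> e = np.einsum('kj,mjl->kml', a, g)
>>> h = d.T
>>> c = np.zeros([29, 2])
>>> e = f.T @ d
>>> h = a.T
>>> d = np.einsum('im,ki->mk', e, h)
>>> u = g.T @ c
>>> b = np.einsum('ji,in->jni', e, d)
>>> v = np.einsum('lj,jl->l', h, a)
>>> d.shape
(29, 7)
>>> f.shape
(7, 11)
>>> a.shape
(11, 7)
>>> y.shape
(7, 29, 11, 3)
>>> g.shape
(29, 7, 3)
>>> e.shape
(11, 29)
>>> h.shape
(7, 11)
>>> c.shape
(29, 2)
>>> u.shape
(3, 7, 2)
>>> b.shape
(11, 7, 29)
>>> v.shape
(7,)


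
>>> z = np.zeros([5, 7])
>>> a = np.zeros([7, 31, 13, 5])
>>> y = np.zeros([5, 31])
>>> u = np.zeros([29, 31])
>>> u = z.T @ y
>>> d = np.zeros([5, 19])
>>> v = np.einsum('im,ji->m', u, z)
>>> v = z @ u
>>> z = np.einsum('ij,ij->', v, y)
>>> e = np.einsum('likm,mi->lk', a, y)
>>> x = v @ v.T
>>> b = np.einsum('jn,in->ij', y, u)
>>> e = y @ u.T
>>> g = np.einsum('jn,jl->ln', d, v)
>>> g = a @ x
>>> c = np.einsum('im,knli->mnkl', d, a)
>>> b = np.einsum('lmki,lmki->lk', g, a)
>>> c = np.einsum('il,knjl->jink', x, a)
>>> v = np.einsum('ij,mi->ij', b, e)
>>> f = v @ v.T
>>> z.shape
()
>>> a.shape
(7, 31, 13, 5)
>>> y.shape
(5, 31)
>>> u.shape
(7, 31)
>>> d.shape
(5, 19)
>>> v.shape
(7, 13)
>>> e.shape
(5, 7)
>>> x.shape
(5, 5)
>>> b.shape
(7, 13)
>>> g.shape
(7, 31, 13, 5)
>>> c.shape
(13, 5, 31, 7)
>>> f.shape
(7, 7)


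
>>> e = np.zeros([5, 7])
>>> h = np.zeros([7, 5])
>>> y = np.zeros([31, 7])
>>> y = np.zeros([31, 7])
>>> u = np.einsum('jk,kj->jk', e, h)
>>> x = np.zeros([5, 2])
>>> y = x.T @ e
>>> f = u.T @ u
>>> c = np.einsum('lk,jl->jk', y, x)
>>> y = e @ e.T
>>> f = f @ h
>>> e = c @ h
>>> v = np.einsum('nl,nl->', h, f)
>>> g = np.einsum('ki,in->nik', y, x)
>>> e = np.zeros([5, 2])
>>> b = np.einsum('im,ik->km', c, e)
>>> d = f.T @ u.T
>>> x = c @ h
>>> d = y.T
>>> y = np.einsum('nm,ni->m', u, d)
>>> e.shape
(5, 2)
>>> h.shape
(7, 5)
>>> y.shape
(7,)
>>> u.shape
(5, 7)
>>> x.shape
(5, 5)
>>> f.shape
(7, 5)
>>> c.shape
(5, 7)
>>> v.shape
()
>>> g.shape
(2, 5, 5)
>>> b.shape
(2, 7)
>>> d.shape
(5, 5)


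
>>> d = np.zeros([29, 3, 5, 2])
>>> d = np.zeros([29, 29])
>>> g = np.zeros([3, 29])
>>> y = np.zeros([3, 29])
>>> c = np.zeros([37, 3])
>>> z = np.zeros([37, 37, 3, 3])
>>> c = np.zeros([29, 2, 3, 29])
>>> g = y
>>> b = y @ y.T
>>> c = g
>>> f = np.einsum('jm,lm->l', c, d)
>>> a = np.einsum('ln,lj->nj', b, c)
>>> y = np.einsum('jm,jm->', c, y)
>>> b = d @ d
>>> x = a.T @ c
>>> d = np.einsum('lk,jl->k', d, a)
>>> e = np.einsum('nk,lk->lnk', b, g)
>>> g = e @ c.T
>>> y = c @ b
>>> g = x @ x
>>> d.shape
(29,)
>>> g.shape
(29, 29)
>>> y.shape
(3, 29)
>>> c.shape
(3, 29)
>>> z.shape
(37, 37, 3, 3)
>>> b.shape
(29, 29)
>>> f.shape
(29,)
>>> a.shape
(3, 29)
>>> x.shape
(29, 29)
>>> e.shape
(3, 29, 29)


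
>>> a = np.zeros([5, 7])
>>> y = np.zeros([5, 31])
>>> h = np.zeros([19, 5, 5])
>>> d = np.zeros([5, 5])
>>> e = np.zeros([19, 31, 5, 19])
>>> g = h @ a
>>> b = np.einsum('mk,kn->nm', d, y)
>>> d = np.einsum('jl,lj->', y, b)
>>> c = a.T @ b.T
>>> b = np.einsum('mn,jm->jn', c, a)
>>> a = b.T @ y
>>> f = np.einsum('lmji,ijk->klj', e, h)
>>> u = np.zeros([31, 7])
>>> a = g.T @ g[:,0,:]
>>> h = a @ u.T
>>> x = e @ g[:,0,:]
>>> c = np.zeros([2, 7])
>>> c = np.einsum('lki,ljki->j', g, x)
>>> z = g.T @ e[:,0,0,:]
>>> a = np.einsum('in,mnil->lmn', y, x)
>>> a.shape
(7, 19, 31)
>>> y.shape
(5, 31)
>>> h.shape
(7, 5, 31)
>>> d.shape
()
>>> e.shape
(19, 31, 5, 19)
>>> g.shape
(19, 5, 7)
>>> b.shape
(5, 31)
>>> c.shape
(31,)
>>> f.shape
(5, 19, 5)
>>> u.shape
(31, 7)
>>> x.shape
(19, 31, 5, 7)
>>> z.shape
(7, 5, 19)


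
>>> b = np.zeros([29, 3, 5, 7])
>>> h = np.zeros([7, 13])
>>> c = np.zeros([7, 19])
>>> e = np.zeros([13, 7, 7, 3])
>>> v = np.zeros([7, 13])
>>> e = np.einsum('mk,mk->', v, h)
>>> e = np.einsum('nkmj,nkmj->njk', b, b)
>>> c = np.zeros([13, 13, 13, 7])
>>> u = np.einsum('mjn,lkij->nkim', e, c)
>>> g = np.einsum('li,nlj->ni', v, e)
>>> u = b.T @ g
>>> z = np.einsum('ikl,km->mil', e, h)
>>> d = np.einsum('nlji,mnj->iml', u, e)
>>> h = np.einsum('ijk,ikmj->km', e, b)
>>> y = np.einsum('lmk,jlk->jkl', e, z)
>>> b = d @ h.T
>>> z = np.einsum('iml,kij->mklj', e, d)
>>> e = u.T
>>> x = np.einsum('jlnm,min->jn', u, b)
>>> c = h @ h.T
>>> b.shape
(13, 29, 3)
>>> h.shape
(3, 5)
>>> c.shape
(3, 3)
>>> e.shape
(13, 3, 5, 7)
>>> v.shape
(7, 13)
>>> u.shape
(7, 5, 3, 13)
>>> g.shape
(29, 13)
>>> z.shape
(7, 13, 3, 5)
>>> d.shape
(13, 29, 5)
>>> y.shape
(13, 3, 29)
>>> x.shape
(7, 3)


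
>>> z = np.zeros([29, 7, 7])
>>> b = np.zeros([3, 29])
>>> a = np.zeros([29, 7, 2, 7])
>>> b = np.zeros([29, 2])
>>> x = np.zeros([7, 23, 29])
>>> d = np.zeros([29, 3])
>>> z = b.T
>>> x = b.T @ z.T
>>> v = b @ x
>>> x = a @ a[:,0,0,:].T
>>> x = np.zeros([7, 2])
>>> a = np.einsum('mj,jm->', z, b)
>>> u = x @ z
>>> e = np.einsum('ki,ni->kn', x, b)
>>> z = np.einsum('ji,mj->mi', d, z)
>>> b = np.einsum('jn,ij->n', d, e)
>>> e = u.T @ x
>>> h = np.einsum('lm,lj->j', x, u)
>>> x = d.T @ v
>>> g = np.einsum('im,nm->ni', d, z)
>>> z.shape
(2, 3)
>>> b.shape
(3,)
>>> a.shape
()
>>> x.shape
(3, 2)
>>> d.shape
(29, 3)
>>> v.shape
(29, 2)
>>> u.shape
(7, 29)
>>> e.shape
(29, 2)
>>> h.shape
(29,)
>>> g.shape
(2, 29)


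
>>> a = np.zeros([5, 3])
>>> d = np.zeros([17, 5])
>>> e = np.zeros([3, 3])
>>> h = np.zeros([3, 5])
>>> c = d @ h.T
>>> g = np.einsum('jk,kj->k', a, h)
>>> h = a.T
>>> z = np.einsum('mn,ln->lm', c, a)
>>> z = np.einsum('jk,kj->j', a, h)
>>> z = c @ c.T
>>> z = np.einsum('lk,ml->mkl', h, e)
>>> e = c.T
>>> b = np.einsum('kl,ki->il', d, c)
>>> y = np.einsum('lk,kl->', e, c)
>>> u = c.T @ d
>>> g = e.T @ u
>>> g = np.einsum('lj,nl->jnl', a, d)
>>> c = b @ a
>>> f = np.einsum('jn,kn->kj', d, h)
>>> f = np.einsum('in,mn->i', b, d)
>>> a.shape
(5, 3)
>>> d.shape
(17, 5)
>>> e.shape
(3, 17)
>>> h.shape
(3, 5)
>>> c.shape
(3, 3)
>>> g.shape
(3, 17, 5)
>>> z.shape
(3, 5, 3)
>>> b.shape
(3, 5)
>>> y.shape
()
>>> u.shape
(3, 5)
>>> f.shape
(3,)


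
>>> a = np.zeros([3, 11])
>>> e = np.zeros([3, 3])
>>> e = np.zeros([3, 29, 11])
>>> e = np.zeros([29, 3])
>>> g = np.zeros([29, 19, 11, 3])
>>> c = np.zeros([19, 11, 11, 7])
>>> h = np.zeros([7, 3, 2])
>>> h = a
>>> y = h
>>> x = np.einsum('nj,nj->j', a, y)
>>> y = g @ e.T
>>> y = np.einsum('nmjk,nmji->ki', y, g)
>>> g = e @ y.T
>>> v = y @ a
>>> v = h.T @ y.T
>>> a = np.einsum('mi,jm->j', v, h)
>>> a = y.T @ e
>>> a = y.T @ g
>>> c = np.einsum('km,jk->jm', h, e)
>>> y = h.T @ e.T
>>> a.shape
(3, 29)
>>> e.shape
(29, 3)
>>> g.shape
(29, 29)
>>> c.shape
(29, 11)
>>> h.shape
(3, 11)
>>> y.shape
(11, 29)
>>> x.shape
(11,)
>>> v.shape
(11, 29)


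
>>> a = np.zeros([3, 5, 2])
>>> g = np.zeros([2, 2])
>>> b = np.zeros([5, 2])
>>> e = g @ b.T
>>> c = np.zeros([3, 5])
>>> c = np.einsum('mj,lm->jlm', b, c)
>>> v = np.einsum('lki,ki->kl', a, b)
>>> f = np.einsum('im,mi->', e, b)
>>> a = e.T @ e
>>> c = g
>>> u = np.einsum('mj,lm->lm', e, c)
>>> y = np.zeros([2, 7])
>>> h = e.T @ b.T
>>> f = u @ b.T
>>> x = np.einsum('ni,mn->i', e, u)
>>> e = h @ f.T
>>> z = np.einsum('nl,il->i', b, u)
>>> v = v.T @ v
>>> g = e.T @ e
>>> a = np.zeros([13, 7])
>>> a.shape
(13, 7)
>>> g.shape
(2, 2)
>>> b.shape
(5, 2)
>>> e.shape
(5, 2)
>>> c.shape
(2, 2)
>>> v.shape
(3, 3)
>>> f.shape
(2, 5)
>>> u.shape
(2, 2)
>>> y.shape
(2, 7)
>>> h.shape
(5, 5)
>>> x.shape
(5,)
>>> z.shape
(2,)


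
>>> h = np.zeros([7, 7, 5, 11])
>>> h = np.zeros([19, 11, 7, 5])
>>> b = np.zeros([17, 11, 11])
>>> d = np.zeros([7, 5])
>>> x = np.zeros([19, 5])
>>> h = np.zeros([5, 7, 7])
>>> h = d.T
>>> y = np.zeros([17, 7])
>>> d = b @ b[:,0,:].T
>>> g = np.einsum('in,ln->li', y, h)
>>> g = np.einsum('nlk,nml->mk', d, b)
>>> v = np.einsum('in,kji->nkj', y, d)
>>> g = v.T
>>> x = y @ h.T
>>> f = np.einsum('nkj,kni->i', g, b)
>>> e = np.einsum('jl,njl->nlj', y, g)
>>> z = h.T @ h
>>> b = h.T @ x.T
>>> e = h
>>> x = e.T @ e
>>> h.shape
(5, 7)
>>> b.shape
(7, 17)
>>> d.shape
(17, 11, 17)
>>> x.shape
(7, 7)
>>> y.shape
(17, 7)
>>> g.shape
(11, 17, 7)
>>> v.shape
(7, 17, 11)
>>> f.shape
(11,)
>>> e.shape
(5, 7)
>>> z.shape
(7, 7)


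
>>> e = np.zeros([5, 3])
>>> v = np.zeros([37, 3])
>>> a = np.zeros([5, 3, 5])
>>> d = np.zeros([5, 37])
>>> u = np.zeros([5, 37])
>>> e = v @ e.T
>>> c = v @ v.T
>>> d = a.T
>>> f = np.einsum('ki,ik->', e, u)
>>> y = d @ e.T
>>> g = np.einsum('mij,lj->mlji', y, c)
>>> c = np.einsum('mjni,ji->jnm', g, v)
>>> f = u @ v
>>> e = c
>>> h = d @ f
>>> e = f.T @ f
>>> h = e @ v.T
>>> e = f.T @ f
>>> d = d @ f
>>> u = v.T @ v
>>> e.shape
(3, 3)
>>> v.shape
(37, 3)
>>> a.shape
(5, 3, 5)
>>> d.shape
(5, 3, 3)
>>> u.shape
(3, 3)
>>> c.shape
(37, 37, 5)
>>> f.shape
(5, 3)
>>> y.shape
(5, 3, 37)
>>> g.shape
(5, 37, 37, 3)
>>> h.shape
(3, 37)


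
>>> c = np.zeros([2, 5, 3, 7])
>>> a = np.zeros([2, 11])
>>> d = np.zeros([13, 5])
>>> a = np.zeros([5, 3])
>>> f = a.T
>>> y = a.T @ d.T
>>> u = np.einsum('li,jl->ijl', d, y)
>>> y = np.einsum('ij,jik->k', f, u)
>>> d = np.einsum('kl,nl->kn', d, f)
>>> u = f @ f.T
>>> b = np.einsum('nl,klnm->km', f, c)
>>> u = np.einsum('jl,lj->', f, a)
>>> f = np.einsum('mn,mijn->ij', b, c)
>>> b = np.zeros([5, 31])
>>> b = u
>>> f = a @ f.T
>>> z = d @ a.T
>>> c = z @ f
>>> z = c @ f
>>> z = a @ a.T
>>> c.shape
(13, 5)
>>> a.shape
(5, 3)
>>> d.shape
(13, 3)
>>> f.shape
(5, 5)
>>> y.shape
(13,)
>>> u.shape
()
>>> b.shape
()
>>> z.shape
(5, 5)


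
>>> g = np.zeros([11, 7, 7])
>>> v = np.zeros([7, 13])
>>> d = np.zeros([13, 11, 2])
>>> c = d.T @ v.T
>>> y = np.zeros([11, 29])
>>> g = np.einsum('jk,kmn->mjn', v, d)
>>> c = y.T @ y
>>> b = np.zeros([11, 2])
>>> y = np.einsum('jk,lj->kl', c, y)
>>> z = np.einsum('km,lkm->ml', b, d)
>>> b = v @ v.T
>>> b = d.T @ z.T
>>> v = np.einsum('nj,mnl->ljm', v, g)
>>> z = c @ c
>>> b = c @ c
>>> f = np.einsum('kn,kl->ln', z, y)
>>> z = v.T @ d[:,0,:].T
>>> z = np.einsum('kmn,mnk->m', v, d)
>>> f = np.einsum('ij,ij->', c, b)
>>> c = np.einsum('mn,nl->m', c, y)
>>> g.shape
(11, 7, 2)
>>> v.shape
(2, 13, 11)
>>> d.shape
(13, 11, 2)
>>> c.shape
(29,)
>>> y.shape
(29, 11)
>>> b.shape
(29, 29)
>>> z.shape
(13,)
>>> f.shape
()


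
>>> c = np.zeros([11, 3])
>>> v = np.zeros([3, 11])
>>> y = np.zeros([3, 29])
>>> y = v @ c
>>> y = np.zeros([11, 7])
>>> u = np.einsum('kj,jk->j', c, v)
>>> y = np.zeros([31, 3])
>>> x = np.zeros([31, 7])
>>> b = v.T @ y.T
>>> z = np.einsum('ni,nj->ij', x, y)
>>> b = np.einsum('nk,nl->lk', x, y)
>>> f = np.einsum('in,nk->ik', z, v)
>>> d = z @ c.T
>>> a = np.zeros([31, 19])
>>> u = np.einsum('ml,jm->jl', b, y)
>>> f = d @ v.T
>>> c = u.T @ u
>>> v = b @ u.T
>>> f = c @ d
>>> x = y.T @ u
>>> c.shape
(7, 7)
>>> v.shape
(3, 31)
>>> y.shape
(31, 3)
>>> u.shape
(31, 7)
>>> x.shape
(3, 7)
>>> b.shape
(3, 7)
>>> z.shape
(7, 3)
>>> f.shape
(7, 11)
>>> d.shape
(7, 11)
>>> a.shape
(31, 19)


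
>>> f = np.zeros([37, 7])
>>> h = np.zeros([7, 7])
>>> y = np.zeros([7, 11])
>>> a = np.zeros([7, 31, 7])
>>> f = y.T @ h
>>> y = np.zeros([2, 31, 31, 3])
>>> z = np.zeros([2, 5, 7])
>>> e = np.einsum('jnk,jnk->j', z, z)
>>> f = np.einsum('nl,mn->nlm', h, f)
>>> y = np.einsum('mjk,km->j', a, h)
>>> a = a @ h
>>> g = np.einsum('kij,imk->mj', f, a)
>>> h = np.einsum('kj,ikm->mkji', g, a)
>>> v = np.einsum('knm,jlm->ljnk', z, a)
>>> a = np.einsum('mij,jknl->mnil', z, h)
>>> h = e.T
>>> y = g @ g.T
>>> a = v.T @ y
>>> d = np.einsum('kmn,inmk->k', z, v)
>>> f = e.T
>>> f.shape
(2,)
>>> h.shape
(2,)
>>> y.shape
(31, 31)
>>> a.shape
(2, 5, 7, 31)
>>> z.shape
(2, 5, 7)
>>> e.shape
(2,)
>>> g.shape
(31, 11)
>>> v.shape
(31, 7, 5, 2)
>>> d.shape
(2,)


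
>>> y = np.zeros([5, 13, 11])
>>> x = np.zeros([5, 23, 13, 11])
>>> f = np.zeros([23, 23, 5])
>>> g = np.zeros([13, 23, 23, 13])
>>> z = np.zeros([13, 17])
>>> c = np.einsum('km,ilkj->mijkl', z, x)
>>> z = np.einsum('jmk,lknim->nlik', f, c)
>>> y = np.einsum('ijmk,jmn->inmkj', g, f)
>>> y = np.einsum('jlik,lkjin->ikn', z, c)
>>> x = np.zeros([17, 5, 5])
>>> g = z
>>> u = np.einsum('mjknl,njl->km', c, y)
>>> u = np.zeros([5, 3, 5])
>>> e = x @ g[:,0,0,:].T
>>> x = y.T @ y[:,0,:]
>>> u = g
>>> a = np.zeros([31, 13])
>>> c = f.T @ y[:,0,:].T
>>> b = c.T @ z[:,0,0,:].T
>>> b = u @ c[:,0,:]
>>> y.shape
(13, 5, 23)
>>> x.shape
(23, 5, 23)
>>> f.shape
(23, 23, 5)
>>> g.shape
(11, 17, 13, 5)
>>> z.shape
(11, 17, 13, 5)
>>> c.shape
(5, 23, 13)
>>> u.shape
(11, 17, 13, 5)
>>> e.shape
(17, 5, 11)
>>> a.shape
(31, 13)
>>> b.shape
(11, 17, 13, 13)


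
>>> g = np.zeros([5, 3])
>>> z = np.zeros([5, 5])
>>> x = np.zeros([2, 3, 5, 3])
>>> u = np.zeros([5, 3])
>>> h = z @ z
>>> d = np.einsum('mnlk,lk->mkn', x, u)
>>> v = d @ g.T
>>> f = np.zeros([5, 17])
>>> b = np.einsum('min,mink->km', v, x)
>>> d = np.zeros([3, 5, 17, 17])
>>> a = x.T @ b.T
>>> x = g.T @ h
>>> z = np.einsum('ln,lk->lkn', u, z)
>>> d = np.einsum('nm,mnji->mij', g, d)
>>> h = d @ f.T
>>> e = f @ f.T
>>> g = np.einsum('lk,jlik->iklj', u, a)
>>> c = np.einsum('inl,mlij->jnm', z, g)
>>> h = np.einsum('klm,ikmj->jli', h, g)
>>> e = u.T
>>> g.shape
(3, 3, 5, 3)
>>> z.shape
(5, 5, 3)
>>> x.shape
(3, 5)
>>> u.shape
(5, 3)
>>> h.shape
(3, 17, 3)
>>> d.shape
(3, 17, 17)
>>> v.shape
(2, 3, 5)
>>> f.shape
(5, 17)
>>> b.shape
(3, 2)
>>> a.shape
(3, 5, 3, 3)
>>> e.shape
(3, 5)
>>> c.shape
(3, 5, 3)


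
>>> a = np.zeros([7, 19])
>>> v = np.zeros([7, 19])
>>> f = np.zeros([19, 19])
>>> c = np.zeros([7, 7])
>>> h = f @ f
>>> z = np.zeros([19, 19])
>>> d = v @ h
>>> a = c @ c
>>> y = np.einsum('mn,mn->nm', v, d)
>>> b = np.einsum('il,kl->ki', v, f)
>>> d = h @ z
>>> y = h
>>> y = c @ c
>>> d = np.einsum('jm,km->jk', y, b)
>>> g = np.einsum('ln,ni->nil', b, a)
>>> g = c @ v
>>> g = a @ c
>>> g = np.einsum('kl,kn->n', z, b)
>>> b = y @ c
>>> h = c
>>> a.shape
(7, 7)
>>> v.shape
(7, 19)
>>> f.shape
(19, 19)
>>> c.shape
(7, 7)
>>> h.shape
(7, 7)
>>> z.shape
(19, 19)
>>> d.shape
(7, 19)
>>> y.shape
(7, 7)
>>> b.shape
(7, 7)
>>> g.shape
(7,)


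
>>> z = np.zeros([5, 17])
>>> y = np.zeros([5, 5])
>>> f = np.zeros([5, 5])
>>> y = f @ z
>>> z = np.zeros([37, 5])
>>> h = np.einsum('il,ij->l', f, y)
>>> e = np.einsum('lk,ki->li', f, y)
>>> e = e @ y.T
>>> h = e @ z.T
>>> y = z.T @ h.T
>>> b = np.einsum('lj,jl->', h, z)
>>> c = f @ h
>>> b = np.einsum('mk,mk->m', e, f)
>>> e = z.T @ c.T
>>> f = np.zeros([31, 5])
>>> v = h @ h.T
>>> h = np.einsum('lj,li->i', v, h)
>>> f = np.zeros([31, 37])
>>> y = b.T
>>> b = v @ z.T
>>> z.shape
(37, 5)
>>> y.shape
(5,)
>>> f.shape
(31, 37)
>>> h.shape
(37,)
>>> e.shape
(5, 5)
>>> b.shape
(5, 37)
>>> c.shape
(5, 37)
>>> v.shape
(5, 5)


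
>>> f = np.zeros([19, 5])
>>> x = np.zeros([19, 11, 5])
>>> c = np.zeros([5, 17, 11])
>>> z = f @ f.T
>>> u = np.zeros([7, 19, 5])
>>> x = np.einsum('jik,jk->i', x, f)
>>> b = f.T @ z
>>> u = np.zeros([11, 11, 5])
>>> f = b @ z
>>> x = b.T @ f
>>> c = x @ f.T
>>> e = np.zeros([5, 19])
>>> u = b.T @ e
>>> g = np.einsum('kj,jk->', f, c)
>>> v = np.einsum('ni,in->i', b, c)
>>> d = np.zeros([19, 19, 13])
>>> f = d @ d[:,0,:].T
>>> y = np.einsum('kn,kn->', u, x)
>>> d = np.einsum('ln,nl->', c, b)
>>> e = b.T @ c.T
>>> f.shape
(19, 19, 19)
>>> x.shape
(19, 19)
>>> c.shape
(19, 5)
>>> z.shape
(19, 19)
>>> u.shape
(19, 19)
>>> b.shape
(5, 19)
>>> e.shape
(19, 19)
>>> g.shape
()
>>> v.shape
(19,)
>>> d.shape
()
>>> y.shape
()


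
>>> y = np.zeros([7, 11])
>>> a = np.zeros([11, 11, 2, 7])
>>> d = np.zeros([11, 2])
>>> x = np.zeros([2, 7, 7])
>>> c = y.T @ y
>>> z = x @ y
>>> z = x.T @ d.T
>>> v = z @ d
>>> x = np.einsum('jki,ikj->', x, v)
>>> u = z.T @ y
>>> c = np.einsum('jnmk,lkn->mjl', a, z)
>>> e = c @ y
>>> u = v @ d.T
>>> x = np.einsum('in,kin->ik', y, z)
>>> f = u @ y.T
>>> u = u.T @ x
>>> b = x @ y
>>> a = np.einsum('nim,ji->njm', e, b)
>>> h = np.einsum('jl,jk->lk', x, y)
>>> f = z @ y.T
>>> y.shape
(7, 11)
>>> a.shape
(2, 7, 11)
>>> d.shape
(11, 2)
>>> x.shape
(7, 7)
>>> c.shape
(2, 11, 7)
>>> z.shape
(7, 7, 11)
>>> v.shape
(7, 7, 2)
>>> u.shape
(11, 7, 7)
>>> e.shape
(2, 11, 11)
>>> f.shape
(7, 7, 7)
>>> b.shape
(7, 11)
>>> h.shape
(7, 11)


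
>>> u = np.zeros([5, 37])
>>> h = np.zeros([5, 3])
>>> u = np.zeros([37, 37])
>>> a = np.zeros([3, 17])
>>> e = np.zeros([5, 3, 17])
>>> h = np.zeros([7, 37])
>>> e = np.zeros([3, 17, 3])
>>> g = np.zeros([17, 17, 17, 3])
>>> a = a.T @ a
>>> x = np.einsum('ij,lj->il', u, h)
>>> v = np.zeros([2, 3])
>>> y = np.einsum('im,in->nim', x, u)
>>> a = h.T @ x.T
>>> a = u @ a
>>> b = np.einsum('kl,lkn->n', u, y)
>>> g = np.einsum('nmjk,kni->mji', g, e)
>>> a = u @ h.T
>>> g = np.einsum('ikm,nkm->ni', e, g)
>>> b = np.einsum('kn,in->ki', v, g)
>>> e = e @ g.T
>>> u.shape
(37, 37)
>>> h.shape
(7, 37)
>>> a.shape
(37, 7)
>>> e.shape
(3, 17, 17)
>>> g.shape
(17, 3)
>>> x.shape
(37, 7)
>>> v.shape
(2, 3)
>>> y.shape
(37, 37, 7)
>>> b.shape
(2, 17)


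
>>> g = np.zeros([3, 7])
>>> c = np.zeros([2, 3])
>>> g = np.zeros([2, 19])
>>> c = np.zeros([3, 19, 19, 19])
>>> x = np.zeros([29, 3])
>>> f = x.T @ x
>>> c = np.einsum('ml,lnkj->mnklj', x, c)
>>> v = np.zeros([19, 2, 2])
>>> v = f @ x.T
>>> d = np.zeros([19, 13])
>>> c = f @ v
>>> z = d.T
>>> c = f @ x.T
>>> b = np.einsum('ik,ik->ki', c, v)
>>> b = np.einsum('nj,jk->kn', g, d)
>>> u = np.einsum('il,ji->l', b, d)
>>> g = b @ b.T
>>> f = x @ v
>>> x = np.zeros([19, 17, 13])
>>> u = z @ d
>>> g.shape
(13, 13)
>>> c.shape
(3, 29)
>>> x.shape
(19, 17, 13)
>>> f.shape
(29, 29)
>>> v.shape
(3, 29)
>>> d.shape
(19, 13)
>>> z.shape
(13, 19)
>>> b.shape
(13, 2)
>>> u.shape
(13, 13)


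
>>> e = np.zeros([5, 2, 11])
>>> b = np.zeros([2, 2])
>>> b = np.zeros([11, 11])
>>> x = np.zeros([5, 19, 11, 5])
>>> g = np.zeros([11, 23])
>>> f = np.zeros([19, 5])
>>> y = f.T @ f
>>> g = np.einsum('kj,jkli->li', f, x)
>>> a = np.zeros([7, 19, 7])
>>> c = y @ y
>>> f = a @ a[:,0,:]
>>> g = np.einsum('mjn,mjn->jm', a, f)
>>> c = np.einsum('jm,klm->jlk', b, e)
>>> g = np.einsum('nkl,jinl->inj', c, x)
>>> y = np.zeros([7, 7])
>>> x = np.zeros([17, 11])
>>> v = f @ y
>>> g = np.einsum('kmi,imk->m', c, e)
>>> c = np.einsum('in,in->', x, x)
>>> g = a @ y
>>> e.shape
(5, 2, 11)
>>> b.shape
(11, 11)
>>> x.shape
(17, 11)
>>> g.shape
(7, 19, 7)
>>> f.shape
(7, 19, 7)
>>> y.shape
(7, 7)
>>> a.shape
(7, 19, 7)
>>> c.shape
()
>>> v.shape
(7, 19, 7)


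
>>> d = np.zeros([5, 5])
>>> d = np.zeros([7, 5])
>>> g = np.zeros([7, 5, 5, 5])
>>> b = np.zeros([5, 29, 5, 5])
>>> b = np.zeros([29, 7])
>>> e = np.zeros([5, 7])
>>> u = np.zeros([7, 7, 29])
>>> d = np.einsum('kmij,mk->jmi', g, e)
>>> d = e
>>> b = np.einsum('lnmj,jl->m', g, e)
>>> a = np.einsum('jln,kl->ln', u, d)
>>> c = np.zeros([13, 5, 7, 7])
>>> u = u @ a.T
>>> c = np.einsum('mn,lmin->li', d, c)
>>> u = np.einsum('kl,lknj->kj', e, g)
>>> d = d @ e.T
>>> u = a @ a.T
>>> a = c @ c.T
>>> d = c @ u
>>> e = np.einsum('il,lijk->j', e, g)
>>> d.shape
(13, 7)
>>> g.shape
(7, 5, 5, 5)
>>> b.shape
(5,)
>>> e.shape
(5,)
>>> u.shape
(7, 7)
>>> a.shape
(13, 13)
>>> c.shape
(13, 7)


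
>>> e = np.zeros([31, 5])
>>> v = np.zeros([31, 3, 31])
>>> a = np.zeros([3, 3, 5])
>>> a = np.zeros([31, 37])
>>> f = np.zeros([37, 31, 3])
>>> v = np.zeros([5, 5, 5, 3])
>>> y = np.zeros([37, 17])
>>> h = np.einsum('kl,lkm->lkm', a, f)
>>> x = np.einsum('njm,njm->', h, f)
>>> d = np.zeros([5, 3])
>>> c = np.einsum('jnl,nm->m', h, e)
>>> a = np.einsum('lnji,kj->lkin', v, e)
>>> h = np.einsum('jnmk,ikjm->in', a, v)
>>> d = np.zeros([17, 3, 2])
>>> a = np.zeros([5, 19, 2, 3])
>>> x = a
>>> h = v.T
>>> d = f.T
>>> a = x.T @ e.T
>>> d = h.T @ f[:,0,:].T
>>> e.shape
(31, 5)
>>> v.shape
(5, 5, 5, 3)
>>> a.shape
(3, 2, 19, 31)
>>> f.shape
(37, 31, 3)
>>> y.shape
(37, 17)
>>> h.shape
(3, 5, 5, 5)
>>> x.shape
(5, 19, 2, 3)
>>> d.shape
(5, 5, 5, 37)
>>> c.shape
(5,)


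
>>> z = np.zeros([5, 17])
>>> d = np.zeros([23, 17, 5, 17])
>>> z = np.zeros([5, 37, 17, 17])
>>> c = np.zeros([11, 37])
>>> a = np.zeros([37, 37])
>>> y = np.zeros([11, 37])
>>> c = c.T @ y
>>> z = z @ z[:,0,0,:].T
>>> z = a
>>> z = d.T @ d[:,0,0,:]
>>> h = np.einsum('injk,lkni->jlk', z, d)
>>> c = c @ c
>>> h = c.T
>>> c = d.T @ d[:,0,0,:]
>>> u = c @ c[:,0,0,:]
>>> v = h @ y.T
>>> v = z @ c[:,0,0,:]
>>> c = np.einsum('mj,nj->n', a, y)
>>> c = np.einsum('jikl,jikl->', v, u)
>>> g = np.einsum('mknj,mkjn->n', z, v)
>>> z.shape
(17, 5, 17, 17)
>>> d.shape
(23, 17, 5, 17)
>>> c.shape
()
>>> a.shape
(37, 37)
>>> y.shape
(11, 37)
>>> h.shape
(37, 37)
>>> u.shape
(17, 5, 17, 17)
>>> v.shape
(17, 5, 17, 17)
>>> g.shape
(17,)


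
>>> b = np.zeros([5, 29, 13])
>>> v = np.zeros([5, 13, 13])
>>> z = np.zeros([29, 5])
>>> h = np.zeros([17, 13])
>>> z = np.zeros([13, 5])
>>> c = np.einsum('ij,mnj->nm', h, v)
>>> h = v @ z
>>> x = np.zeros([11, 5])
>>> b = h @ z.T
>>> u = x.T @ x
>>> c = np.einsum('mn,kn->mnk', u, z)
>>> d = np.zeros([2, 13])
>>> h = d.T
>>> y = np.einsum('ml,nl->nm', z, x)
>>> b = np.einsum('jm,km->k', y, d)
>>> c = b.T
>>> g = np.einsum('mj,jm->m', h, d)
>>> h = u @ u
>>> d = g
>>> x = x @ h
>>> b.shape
(2,)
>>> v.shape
(5, 13, 13)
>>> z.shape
(13, 5)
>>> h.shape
(5, 5)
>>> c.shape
(2,)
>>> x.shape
(11, 5)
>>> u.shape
(5, 5)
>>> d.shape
(13,)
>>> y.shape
(11, 13)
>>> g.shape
(13,)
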